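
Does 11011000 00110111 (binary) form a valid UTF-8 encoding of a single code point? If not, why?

invalid (non-continuation byte where continuation expected)

Leading byte 0xD8 = 11011000 → 2-byte form.
Byte 2 is 0x37 = 00110111, which is not 10xxxxxx — expected a continuation byte.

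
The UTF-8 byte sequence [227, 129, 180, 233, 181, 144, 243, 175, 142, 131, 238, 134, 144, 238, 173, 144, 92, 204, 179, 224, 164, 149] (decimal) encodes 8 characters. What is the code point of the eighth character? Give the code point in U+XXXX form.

U+0915

Offset 0: leading byte 0xE3 = 11100011 → 3-byte char #1 = E3 81 B4.
Offset 3: leading byte 0xE9 = 11101001 → 3-byte char #2 = E9 B5 90.
Offset 6: leading byte 0xF3 = 11110011 → 4-byte char #3 = F3 AF 8E 83.
Offset 10: leading byte 0xEE = 11101110 → 3-byte char #4 = EE 86 90.
Offset 13: leading byte 0xEE = 11101110 → 3-byte char #5 = EE AD 90.
Offset 16: leading byte 0x5C = 01011100 → 1-byte char #6 = 5C.
Offset 17: leading byte 0xCC = 11001100 → 2-byte char #7 = CC B3.
Offset 19: leading byte 0xE0 = 11100000 → 3-byte char #8 = E0 A4 95.
Leading byte 0xE0 = 11100000 matches 1110xxxx → 3-byte sequence.
Byte 1: 0xE0 = 11100000, payload 0000 (4 bits).
Byte 2: 0xA4 = 10100100 (10xxxxxx ✓), payload 100100.
Byte 3: 0x95 = 10010101 (10xxxxxx ✓), payload 010101.
Concatenate: 0000100100010101 = 0x915 (16 bits → U+0915).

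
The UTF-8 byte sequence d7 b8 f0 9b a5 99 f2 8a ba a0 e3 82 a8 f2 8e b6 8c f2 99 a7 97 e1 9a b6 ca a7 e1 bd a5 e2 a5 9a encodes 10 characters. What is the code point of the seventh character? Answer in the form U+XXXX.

U+16B6

Offset 0: leading byte 0xD7 = 11010111 → 2-byte char #1 = D7 B8.
Offset 2: leading byte 0xF0 = 11110000 → 4-byte char #2 = F0 9B A5 99.
Offset 6: leading byte 0xF2 = 11110010 → 4-byte char #3 = F2 8A BA A0.
Offset 10: leading byte 0xE3 = 11100011 → 3-byte char #4 = E3 82 A8.
Offset 13: leading byte 0xF2 = 11110010 → 4-byte char #5 = F2 8E B6 8C.
Offset 17: leading byte 0xF2 = 11110010 → 4-byte char #6 = F2 99 A7 97.
Offset 21: leading byte 0xE1 = 11100001 → 3-byte char #7 = E1 9A B6.
Leading byte 0xE1 = 11100001 matches 1110xxxx → 3-byte sequence.
Byte 1: 0xE1 = 11100001, payload 0001 (4 bits).
Byte 2: 0x9A = 10011010 (10xxxxxx ✓), payload 011010.
Byte 3: 0xB6 = 10110110 (10xxxxxx ✓), payload 110110.
Concatenate: 0001011010110110 = 0x16B6 (16 bits → U+16B6).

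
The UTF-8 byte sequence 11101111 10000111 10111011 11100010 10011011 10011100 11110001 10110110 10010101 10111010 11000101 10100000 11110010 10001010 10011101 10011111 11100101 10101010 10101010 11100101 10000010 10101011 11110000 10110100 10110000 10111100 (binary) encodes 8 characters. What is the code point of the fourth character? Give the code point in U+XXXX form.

U+0160

Offset 0: leading byte 0xEF = 11101111 → 3-byte char #1 = EF 87 BB.
Offset 3: leading byte 0xE2 = 11100010 → 3-byte char #2 = E2 9B 9C.
Offset 6: leading byte 0xF1 = 11110001 → 4-byte char #3 = F1 B6 95 BA.
Offset 10: leading byte 0xC5 = 11000101 → 2-byte char #4 = C5 A0.
Leading byte 0xC5 = 11000101 matches 110xxxxx → 2-byte sequence.
Byte 1: 0xC5 = 11000101, payload 00101 (5 bits).
Byte 2: 0xA0 = 10100000 (10xxxxxx ✓), payload 100000.
Concatenate: 00101100000 = 0x160 (11 bits → U+0160).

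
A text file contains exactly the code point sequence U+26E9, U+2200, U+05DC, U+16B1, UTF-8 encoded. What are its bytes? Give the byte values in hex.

E2 9B A9 E2 88 80 D7 9C E1 9A B1

U+26E9: 3-byte form → E2 9B A9.
U+2200: 3-byte form → E2 88 80.
U+05DC: 2-byte form → D7 9C.
U+16B1: 3-byte form → E1 9A B1.
Concatenated (11 bytes): E2 9B A9 E2 88 80 D7 9C E1 9A B1.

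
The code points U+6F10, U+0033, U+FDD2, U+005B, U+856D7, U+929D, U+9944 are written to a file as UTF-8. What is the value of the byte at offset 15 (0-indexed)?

0xE9

U+6F10 → 3-byte form E6 BC 90 at offsets 0–2.
U+0033 → 1-byte form 33 at offsets 3–3.
U+FDD2 → 3-byte form EF B7 92 at offsets 4–6.
U+005B → 1-byte form 5B at offsets 7–7.
U+856D7 → 4-byte form F2 85 9B 97 at offsets 8–11.
U+929D → 3-byte form E9 8A 9D at offsets 12–14.
U+9944 → 3-byte form E9 A5 84 at offsets 15–17.
Offset 15 falls in char 7's range; it's byte 1 of E9 A5 84 = 0xE9.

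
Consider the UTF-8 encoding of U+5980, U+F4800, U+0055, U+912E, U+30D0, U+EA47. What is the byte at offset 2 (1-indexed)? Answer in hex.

1-indexed offset 2 is 0-indexed offset 1.
U+5980 → 3-byte form E5 A6 80 at offsets 0–2.
Offset 1 falls in char 1's range; it's byte 2 of E5 A6 80 = 0xA6.

0xA6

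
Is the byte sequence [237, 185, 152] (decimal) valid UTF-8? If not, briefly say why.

Structurally a 3-byte sequence; payload = 0xDE58.
But 0xDE58 is in U+D800–U+DFFF, the surrogate range. Surrogates are not Unicode scalar values and are forbidden in UTF-8.

invalid (encodes a surrogate (U+D800–U+DFFF))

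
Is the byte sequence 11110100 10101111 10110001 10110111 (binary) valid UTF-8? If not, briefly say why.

invalid (encodes a value above U+10FFFF)

Leading byte 0xF4 = 11110100 → 4-byte form.
Payload = 0x12FC77, which exceeds U+10FFFF, the maximum Unicode code point. (Leading bytes F5–FF, or F4 followed by ≥ 0x90, are invalid.)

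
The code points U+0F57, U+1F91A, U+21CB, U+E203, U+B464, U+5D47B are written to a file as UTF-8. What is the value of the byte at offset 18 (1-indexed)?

1-indexed offset 18 is 0-indexed offset 17.
U+0F57 → 3-byte form E0 BD 97 at offsets 0–2.
U+1F91A → 4-byte form F0 9F A4 9A at offsets 3–6.
U+21CB → 3-byte form E2 87 8B at offsets 7–9.
U+E203 → 3-byte form EE 88 83 at offsets 10–12.
U+B464 → 3-byte form EB 91 A4 at offsets 13–15.
U+5D47B → 4-byte form F1 9D 91 BB at offsets 16–19.
Offset 17 falls in char 6's range; it's byte 2 of F1 9D 91 BB = 0x9D.

0x9D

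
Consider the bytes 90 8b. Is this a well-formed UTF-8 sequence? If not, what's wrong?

invalid (continuation byte with no leading byte)

Byte 0x90 = 10010000 has the form 10xxxxxx — a continuation byte — but there is no preceding leading byte.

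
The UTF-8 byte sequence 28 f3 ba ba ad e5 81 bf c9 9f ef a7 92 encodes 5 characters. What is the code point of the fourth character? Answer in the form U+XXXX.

Offset 0: leading byte 0x28 = 00101000 → 1-byte char #1 = 28.
Offset 1: leading byte 0xF3 = 11110011 → 4-byte char #2 = F3 BA BA AD.
Offset 5: leading byte 0xE5 = 11100101 → 3-byte char #3 = E5 81 BF.
Offset 8: leading byte 0xC9 = 11001001 → 2-byte char #4 = C9 9F.
Leading byte 0xC9 = 11001001 matches 110xxxxx → 2-byte sequence.
Byte 1: 0xC9 = 11001001, payload 01001 (5 bits).
Byte 2: 0x9F = 10011111 (10xxxxxx ✓), payload 011111.
Concatenate: 01001011111 = 0x25F (11 bits → U+025F).

U+025F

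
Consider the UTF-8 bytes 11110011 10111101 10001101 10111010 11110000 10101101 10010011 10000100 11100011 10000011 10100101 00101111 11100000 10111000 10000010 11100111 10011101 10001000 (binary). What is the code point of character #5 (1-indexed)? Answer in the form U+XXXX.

U+0E02

Offset 0: leading byte 0xF3 = 11110011 → 4-byte char #1 = F3 BD 8D BA.
Offset 4: leading byte 0xF0 = 11110000 → 4-byte char #2 = F0 AD 93 84.
Offset 8: leading byte 0xE3 = 11100011 → 3-byte char #3 = E3 83 A5.
Offset 11: leading byte 0x2F = 00101111 → 1-byte char #4 = 2F.
Offset 12: leading byte 0xE0 = 11100000 → 3-byte char #5 = E0 B8 82.
Leading byte 0xE0 = 11100000 matches 1110xxxx → 3-byte sequence.
Byte 1: 0xE0 = 11100000, payload 0000 (4 bits).
Byte 2: 0xB8 = 10111000 (10xxxxxx ✓), payload 111000.
Byte 3: 0x82 = 10000010 (10xxxxxx ✓), payload 000010.
Concatenate: 0000111000000010 = 0xE02 (16 bits → U+0E02).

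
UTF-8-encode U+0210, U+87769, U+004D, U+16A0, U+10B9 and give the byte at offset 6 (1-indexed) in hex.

0xA9

1-indexed offset 6 is 0-indexed offset 5.
U+0210 → 2-byte form C8 90 at offsets 0–1.
U+87769 → 4-byte form F2 87 9D A9 at offsets 2–5.
Offset 5 falls in char 2's range; it's byte 4 of F2 87 9D A9 = 0xA9.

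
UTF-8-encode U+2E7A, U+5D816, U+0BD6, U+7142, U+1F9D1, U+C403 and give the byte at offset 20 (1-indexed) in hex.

0x83

1-indexed offset 20 is 0-indexed offset 19.
U+2E7A → 3-byte form E2 B9 BA at offsets 0–2.
U+5D816 → 4-byte form F1 9D A0 96 at offsets 3–6.
U+0BD6 → 3-byte form E0 AF 96 at offsets 7–9.
U+7142 → 3-byte form E7 85 82 at offsets 10–12.
U+1F9D1 → 4-byte form F0 9F A7 91 at offsets 13–16.
U+C403 → 3-byte form EC 90 83 at offsets 17–19.
Offset 19 falls in char 6's range; it's byte 3 of EC 90 83 = 0x83.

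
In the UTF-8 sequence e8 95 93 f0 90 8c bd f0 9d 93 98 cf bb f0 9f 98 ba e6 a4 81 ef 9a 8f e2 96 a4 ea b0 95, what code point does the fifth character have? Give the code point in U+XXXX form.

Offset 0: leading byte 0xE8 = 11101000 → 3-byte char #1 = E8 95 93.
Offset 3: leading byte 0xF0 = 11110000 → 4-byte char #2 = F0 90 8C BD.
Offset 7: leading byte 0xF0 = 11110000 → 4-byte char #3 = F0 9D 93 98.
Offset 11: leading byte 0xCF = 11001111 → 2-byte char #4 = CF BB.
Offset 13: leading byte 0xF0 = 11110000 → 4-byte char #5 = F0 9F 98 BA.
Leading byte 0xF0 = 11110000 matches 11110xxx → 4-byte sequence.
Byte 1: 0xF0 = 11110000, payload 000 (3 bits).
Byte 2: 0x9F = 10011111 (10xxxxxx ✓), payload 011111.
Byte 3: 0x98 = 10011000 (10xxxxxx ✓), payload 011000.
Byte 4: 0xBA = 10111010 (10xxxxxx ✓), payload 111010.
Concatenate: 000011111011000111010 = 0x1F63A (21 bits → U+1F63A).

U+1F63A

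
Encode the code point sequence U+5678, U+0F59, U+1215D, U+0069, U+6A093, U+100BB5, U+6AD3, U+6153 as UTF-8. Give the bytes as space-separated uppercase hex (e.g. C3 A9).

E5 99 B8 E0 BD 99 F0 92 85 9D 69 F1 AA 82 93 F4 80 AE B5 E6 AB 93 E6 85 93

U+5678: 3-byte form → E5 99 B8.
U+0F59: 3-byte form → E0 BD 99.
U+1215D: 4-byte form → F0 92 85 9D.
U+0069: 1-byte form → 69.
U+6A093: 4-byte form → F1 AA 82 93.
U+100BB5: 4-byte form → F4 80 AE B5.
U+6AD3: 3-byte form → E6 AB 93.
U+6153: 3-byte form → E6 85 93.
Concatenated (25 bytes): E5 99 B8 E0 BD 99 F0 92 85 9D 69 F1 AA 82 93 F4 80 AE B5 E6 AB 93 E6 85 93.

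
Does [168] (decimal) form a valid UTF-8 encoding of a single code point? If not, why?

invalid (continuation byte with no leading byte)

Byte 0xA8 = 10101000 has the form 10xxxxxx — a continuation byte — but there is no preceding leading byte.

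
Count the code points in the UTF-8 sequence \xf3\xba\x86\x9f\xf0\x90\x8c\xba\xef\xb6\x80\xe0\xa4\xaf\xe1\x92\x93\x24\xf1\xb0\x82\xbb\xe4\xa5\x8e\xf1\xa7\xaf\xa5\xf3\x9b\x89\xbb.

Byte at offset 0: 0xF3 = 11110011 → 4-byte char (#1). Advance 4.
Byte at offset 4: 0xF0 = 11110000 → 4-byte char (#2). Advance 4.
Byte at offset 8: 0xEF = 11101111 → 3-byte char (#3). Advance 3.
Byte at offset 11: 0xE0 = 11100000 → 3-byte char (#4). Advance 3.
Byte at offset 14: 0xE1 = 11100001 → 3-byte char (#5). Advance 3.
Byte at offset 17: 0x24 = 00100100 → 1-byte char (#6). Advance 1.
Byte at offset 18: 0xF1 = 11110001 → 4-byte char (#7). Advance 4.
Byte at offset 22: 0xE4 = 11100100 → 3-byte char (#8). Advance 3.
Byte at offset 25: 0xF1 = 11110001 → 4-byte char (#9). Advance 4.
Byte at offset 29: 0xF3 = 11110011 → 4-byte char (#10). Advance 4.
Reached end at offset 33 after 10 code points.

10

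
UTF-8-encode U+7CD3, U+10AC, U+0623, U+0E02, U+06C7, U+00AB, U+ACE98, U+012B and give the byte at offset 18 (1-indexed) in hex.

1-indexed offset 18 is 0-indexed offset 17.
U+7CD3 → 3-byte form E7 B3 93 at offsets 0–2.
U+10AC → 3-byte form E1 82 AC at offsets 3–5.
U+0623 → 2-byte form D8 A3 at offsets 6–7.
U+0E02 → 3-byte form E0 B8 82 at offsets 8–10.
U+06C7 → 2-byte form DB 87 at offsets 11–12.
U+00AB → 2-byte form C2 AB at offsets 13–14.
U+ACE98 → 4-byte form F2 AC BA 98 at offsets 15–18.
Offset 17 falls in char 7's range; it's byte 3 of F2 AC BA 98 = 0xBA.

0xBA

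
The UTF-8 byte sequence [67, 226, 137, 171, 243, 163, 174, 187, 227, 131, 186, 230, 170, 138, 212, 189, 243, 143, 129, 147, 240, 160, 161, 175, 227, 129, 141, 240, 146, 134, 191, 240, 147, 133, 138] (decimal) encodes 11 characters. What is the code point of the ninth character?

Offset 0: leading byte 0x43 = 01000011 → 1-byte char #1 = 43.
Offset 1: leading byte 0xE2 = 11100010 → 3-byte char #2 = E2 89 AB.
Offset 4: leading byte 0xF3 = 11110011 → 4-byte char #3 = F3 A3 AE BB.
Offset 8: leading byte 0xE3 = 11100011 → 3-byte char #4 = E3 83 BA.
Offset 11: leading byte 0xE6 = 11100110 → 3-byte char #5 = E6 AA 8A.
Offset 14: leading byte 0xD4 = 11010100 → 2-byte char #6 = D4 BD.
Offset 16: leading byte 0xF3 = 11110011 → 4-byte char #7 = F3 8F 81 93.
Offset 20: leading byte 0xF0 = 11110000 → 4-byte char #8 = F0 A0 A1 AF.
Offset 24: leading byte 0xE3 = 11100011 → 3-byte char #9 = E3 81 8D.
Leading byte 0xE3 = 11100011 matches 1110xxxx → 3-byte sequence.
Byte 1: 0xE3 = 11100011, payload 0011 (4 bits).
Byte 2: 0x81 = 10000001 (10xxxxxx ✓), payload 000001.
Byte 3: 0x8D = 10001101 (10xxxxxx ✓), payload 001101.
Concatenate: 0011000001001101 = 0x304D (16 bits → U+304D).

U+304D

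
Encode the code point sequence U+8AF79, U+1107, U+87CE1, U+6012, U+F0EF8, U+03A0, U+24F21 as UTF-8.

F2 8A BD B9 E1 84 87 F2 87 B3 A1 E6 80 92 F3 B0 BB B8 CE A0 F0 A4 BC A1

U+8AF79: 4-byte form → F2 8A BD B9.
U+1107: 3-byte form → E1 84 87.
U+87CE1: 4-byte form → F2 87 B3 A1.
U+6012: 3-byte form → E6 80 92.
U+F0EF8: 4-byte form → F3 B0 BB B8.
U+03A0: 2-byte form → CE A0.
U+24F21: 4-byte form → F0 A4 BC A1.
Concatenated (24 bytes): F2 8A BD B9 E1 84 87 F2 87 B3 A1 E6 80 92 F3 B0 BB B8 CE A0 F0 A4 BC A1.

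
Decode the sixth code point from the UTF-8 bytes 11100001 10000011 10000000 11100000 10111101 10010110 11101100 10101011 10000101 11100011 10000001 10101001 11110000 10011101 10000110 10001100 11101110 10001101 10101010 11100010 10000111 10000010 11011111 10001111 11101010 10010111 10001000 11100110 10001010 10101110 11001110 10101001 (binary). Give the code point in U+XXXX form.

U+E36A

Offset 0: leading byte 0xE1 = 11100001 → 3-byte char #1 = E1 83 80.
Offset 3: leading byte 0xE0 = 11100000 → 3-byte char #2 = E0 BD 96.
Offset 6: leading byte 0xEC = 11101100 → 3-byte char #3 = EC AB 85.
Offset 9: leading byte 0xE3 = 11100011 → 3-byte char #4 = E3 81 A9.
Offset 12: leading byte 0xF0 = 11110000 → 4-byte char #5 = F0 9D 86 8C.
Offset 16: leading byte 0xEE = 11101110 → 3-byte char #6 = EE 8D AA.
Leading byte 0xEE = 11101110 matches 1110xxxx → 3-byte sequence.
Byte 1: 0xEE = 11101110, payload 1110 (4 bits).
Byte 2: 0x8D = 10001101 (10xxxxxx ✓), payload 001101.
Byte 3: 0xAA = 10101010 (10xxxxxx ✓), payload 101010.
Concatenate: 1110001101101010 = 0xE36A (16 bits → U+E36A).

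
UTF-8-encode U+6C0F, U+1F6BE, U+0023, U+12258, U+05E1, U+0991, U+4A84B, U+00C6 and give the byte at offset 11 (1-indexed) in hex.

1-indexed offset 11 is 0-indexed offset 10.
U+6C0F → 3-byte form E6 B0 8F at offsets 0–2.
U+1F6BE → 4-byte form F0 9F 9A BE at offsets 3–6.
U+0023 → 1-byte form 23 at offsets 7–7.
U+12258 → 4-byte form F0 92 89 98 at offsets 8–11.
Offset 10 falls in char 4's range; it's byte 3 of F0 92 89 98 = 0x89.

0x89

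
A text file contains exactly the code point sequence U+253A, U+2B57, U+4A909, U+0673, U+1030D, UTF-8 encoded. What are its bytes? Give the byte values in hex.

E2 94 BA E2 AD 97 F1 8A A4 89 D9 B3 F0 90 8C 8D

U+253A: 3-byte form → E2 94 BA.
U+2B57: 3-byte form → E2 AD 97.
U+4A909: 4-byte form → F1 8A A4 89.
U+0673: 2-byte form → D9 B3.
U+1030D: 4-byte form → F0 90 8C 8D.
Concatenated (16 bytes): E2 94 BA E2 AD 97 F1 8A A4 89 D9 B3 F0 90 8C 8D.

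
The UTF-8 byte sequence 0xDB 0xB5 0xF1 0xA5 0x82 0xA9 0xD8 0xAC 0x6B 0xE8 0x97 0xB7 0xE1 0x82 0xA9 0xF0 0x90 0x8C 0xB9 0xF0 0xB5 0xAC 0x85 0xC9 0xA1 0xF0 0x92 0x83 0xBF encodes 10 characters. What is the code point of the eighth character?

Offset 0: leading byte 0xDB = 11011011 → 2-byte char #1 = DB B5.
Offset 2: leading byte 0xF1 = 11110001 → 4-byte char #2 = F1 A5 82 A9.
Offset 6: leading byte 0xD8 = 11011000 → 2-byte char #3 = D8 AC.
Offset 8: leading byte 0x6B = 01101011 → 1-byte char #4 = 6B.
Offset 9: leading byte 0xE8 = 11101000 → 3-byte char #5 = E8 97 B7.
Offset 12: leading byte 0xE1 = 11100001 → 3-byte char #6 = E1 82 A9.
Offset 15: leading byte 0xF0 = 11110000 → 4-byte char #7 = F0 90 8C B9.
Offset 19: leading byte 0xF0 = 11110000 → 4-byte char #8 = F0 B5 AC 85.
Leading byte 0xF0 = 11110000 matches 11110xxx → 4-byte sequence.
Byte 1: 0xF0 = 11110000, payload 000 (3 bits).
Byte 2: 0xB5 = 10110101 (10xxxxxx ✓), payload 110101.
Byte 3: 0xAC = 10101100 (10xxxxxx ✓), payload 101100.
Byte 4: 0x85 = 10000101 (10xxxxxx ✓), payload 000101.
Concatenate: 000110101101100000101 = 0x35B05 (21 bits → U+35B05).

U+35B05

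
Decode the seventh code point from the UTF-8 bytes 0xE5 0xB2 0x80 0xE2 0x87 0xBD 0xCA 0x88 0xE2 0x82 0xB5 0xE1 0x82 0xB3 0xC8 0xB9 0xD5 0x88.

Offset 0: leading byte 0xE5 = 11100101 → 3-byte char #1 = E5 B2 80.
Offset 3: leading byte 0xE2 = 11100010 → 3-byte char #2 = E2 87 BD.
Offset 6: leading byte 0xCA = 11001010 → 2-byte char #3 = CA 88.
Offset 8: leading byte 0xE2 = 11100010 → 3-byte char #4 = E2 82 B5.
Offset 11: leading byte 0xE1 = 11100001 → 3-byte char #5 = E1 82 B3.
Offset 14: leading byte 0xC8 = 11001000 → 2-byte char #6 = C8 B9.
Offset 16: leading byte 0xD5 = 11010101 → 2-byte char #7 = D5 88.
Leading byte 0xD5 = 11010101 matches 110xxxxx → 2-byte sequence.
Byte 1: 0xD5 = 11010101, payload 10101 (5 bits).
Byte 2: 0x88 = 10001000 (10xxxxxx ✓), payload 001000.
Concatenate: 10101001000 = 0x548 (11 bits → U+0548).

U+0548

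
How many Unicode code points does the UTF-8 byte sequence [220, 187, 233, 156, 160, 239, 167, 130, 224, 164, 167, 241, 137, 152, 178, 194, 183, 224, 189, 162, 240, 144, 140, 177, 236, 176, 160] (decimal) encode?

Byte at offset 0: 0xDC = 11011100 → 2-byte char (#1). Advance 2.
Byte at offset 2: 0xE9 = 11101001 → 3-byte char (#2). Advance 3.
Byte at offset 5: 0xEF = 11101111 → 3-byte char (#3). Advance 3.
Byte at offset 8: 0xE0 = 11100000 → 3-byte char (#4). Advance 3.
Byte at offset 11: 0xF1 = 11110001 → 4-byte char (#5). Advance 4.
Byte at offset 15: 0xC2 = 11000010 → 2-byte char (#6). Advance 2.
Byte at offset 17: 0xE0 = 11100000 → 3-byte char (#7). Advance 3.
Byte at offset 20: 0xF0 = 11110000 → 4-byte char (#8). Advance 4.
Byte at offset 24: 0xEC = 11101100 → 3-byte char (#9). Advance 3.
Reached end at offset 27 after 9 code points.

9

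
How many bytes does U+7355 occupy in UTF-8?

U+7355 = 0x7355. UTF-8 uses 1 byte below 0x80, 2 below 0x800, 3 below 0x10000, 4 up to 0x10FFFF. 0x7355 is in U+0800–U+FFFF → 3 bytes.

3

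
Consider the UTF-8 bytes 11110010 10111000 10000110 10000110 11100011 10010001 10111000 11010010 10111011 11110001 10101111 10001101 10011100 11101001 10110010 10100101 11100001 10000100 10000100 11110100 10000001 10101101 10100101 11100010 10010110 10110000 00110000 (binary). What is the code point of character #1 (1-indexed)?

Offset 0: leading byte 0xF2 = 11110010 → 4-byte char #1 = F2 B8 86 86.
Leading byte 0xF2 = 11110010 matches 11110xxx → 4-byte sequence.
Byte 1: 0xF2 = 11110010, payload 010 (3 bits).
Byte 2: 0xB8 = 10111000 (10xxxxxx ✓), payload 111000.
Byte 3: 0x86 = 10000110 (10xxxxxx ✓), payload 000110.
Byte 4: 0x86 = 10000110 (10xxxxxx ✓), payload 000110.
Concatenate: 010111000000110000110 = 0xB8186 (21 bits → U+B8186).

U+B8186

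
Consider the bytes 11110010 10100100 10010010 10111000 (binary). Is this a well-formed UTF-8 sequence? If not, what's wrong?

valid

Leading byte 0xF2 = 11110010 → 4-byte form.
Continuation bytes 0xA4=10100100, 0x92=10010010, 0xB8=10111000 all match 10xxxxxx.
Decoded value 0xA44B8 is ≥ 0x10000 (shortest form) and not a surrogate.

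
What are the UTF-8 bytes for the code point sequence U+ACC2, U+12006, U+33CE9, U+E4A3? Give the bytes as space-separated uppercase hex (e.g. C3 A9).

EA B3 82 F0 92 80 86 F0 B3 B3 A9 EE 92 A3

U+ACC2: 3-byte form → EA B3 82.
U+12006: 4-byte form → F0 92 80 86.
U+33CE9: 4-byte form → F0 B3 B3 A9.
U+E4A3: 3-byte form → EE 92 A3.
Concatenated (14 bytes): EA B3 82 F0 92 80 86 F0 B3 B3 A9 EE 92 A3.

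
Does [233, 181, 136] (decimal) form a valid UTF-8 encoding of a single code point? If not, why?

Leading byte 0xE9 = 11101001 → 3-byte form.
Continuation bytes 0xB5=10110101, 0x88=10001000 all match 10xxxxxx.
Decoded value 0x9D48 is ≥ 0x800 (shortest form) and not a surrogate.

valid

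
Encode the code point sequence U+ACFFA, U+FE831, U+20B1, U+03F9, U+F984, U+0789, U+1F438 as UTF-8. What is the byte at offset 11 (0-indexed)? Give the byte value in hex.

0xCF

U+ACFFA → 4-byte form F2 AC BF BA at offsets 0–3.
U+FE831 → 4-byte form F3 BE A0 B1 at offsets 4–7.
U+20B1 → 3-byte form E2 82 B1 at offsets 8–10.
U+03F9 → 2-byte form CF B9 at offsets 11–12.
Offset 11 falls in char 4's range; it's byte 1 of CF B9 = 0xCF.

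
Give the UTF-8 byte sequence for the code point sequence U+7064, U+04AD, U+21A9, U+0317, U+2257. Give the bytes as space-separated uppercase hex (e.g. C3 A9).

E7 81 A4 D2 AD E2 86 A9 CC 97 E2 89 97

U+7064: 3-byte form → E7 81 A4.
U+04AD: 2-byte form → D2 AD.
U+21A9: 3-byte form → E2 86 A9.
U+0317: 2-byte form → CC 97.
U+2257: 3-byte form → E2 89 97.
Concatenated (13 bytes): E7 81 A4 D2 AD E2 86 A9 CC 97 E2 89 97.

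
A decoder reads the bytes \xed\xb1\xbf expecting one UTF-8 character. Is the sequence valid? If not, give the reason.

Structurally a 3-byte sequence; payload = 0xDC7F.
But 0xDC7F is in U+D800–U+DFFF, the surrogate range. Surrogates are not Unicode scalar values and are forbidden in UTF-8.

invalid (encodes a surrogate (U+D800–U+DFFF))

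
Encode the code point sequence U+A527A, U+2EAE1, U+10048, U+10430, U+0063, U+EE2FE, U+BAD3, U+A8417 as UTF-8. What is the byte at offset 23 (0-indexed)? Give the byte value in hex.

0x93

U+A527A → 4-byte form F2 A5 89 BA at offsets 0–3.
U+2EAE1 → 4-byte form F0 AE AB A1 at offsets 4–7.
U+10048 → 4-byte form F0 90 81 88 at offsets 8–11.
U+10430 → 4-byte form F0 90 90 B0 at offsets 12–15.
U+0063 → 1-byte form 63 at offsets 16–16.
U+EE2FE → 4-byte form F3 AE 8B BE at offsets 17–20.
U+BAD3 → 3-byte form EB AB 93 at offsets 21–23.
Offset 23 falls in char 7's range; it's byte 3 of EB AB 93 = 0x93.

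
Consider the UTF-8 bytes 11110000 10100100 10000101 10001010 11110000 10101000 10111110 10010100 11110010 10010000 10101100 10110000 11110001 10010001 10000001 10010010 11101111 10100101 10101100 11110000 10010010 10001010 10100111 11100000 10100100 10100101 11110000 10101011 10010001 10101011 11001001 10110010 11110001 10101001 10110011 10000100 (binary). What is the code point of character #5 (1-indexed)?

U+F96C

Offset 0: leading byte 0xF0 = 11110000 → 4-byte char #1 = F0 A4 85 8A.
Offset 4: leading byte 0xF0 = 11110000 → 4-byte char #2 = F0 A8 BE 94.
Offset 8: leading byte 0xF2 = 11110010 → 4-byte char #3 = F2 90 AC B0.
Offset 12: leading byte 0xF1 = 11110001 → 4-byte char #4 = F1 91 81 92.
Offset 16: leading byte 0xEF = 11101111 → 3-byte char #5 = EF A5 AC.
Leading byte 0xEF = 11101111 matches 1110xxxx → 3-byte sequence.
Byte 1: 0xEF = 11101111, payload 1111 (4 bits).
Byte 2: 0xA5 = 10100101 (10xxxxxx ✓), payload 100101.
Byte 3: 0xAC = 10101100 (10xxxxxx ✓), payload 101100.
Concatenate: 1111100101101100 = 0xF96C (16 bits → U+F96C).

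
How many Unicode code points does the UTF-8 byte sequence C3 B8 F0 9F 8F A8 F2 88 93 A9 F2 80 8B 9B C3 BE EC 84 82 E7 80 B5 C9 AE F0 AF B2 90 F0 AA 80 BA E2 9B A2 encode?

11

Byte at offset 0: 0xC3 = 11000011 → 2-byte char (#1). Advance 2.
Byte at offset 2: 0xF0 = 11110000 → 4-byte char (#2). Advance 4.
Byte at offset 6: 0xF2 = 11110010 → 4-byte char (#3). Advance 4.
Byte at offset 10: 0xF2 = 11110010 → 4-byte char (#4). Advance 4.
Byte at offset 14: 0xC3 = 11000011 → 2-byte char (#5). Advance 2.
Byte at offset 16: 0xEC = 11101100 → 3-byte char (#6). Advance 3.
Byte at offset 19: 0xE7 = 11100111 → 3-byte char (#7). Advance 3.
Byte at offset 22: 0xC9 = 11001001 → 2-byte char (#8). Advance 2.
Byte at offset 24: 0xF0 = 11110000 → 4-byte char (#9). Advance 4.
Byte at offset 28: 0xF0 = 11110000 → 4-byte char (#10). Advance 4.
Byte at offset 32: 0xE2 = 11100010 → 3-byte char (#11). Advance 3.
Reached end at offset 35 after 11 code points.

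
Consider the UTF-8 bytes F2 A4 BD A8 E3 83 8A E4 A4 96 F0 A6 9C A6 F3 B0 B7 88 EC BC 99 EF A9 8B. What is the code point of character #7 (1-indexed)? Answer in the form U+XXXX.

U+FA4B

Offset 0: leading byte 0xF2 = 11110010 → 4-byte char #1 = F2 A4 BD A8.
Offset 4: leading byte 0xE3 = 11100011 → 3-byte char #2 = E3 83 8A.
Offset 7: leading byte 0xE4 = 11100100 → 3-byte char #3 = E4 A4 96.
Offset 10: leading byte 0xF0 = 11110000 → 4-byte char #4 = F0 A6 9C A6.
Offset 14: leading byte 0xF3 = 11110011 → 4-byte char #5 = F3 B0 B7 88.
Offset 18: leading byte 0xEC = 11101100 → 3-byte char #6 = EC BC 99.
Offset 21: leading byte 0xEF = 11101111 → 3-byte char #7 = EF A9 8B.
Leading byte 0xEF = 11101111 matches 1110xxxx → 3-byte sequence.
Byte 1: 0xEF = 11101111, payload 1111 (4 bits).
Byte 2: 0xA9 = 10101001 (10xxxxxx ✓), payload 101001.
Byte 3: 0x8B = 10001011 (10xxxxxx ✓), payload 001011.
Concatenate: 1111101001001011 = 0xFA4B (16 bits → U+FA4B).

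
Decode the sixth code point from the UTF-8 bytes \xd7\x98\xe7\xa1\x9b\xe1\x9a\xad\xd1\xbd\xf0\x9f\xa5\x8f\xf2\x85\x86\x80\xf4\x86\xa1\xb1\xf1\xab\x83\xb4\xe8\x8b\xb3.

Offset 0: leading byte 0xD7 = 11010111 → 2-byte char #1 = D7 98.
Offset 2: leading byte 0xE7 = 11100111 → 3-byte char #2 = E7 A1 9B.
Offset 5: leading byte 0xE1 = 11100001 → 3-byte char #3 = E1 9A AD.
Offset 8: leading byte 0xD1 = 11010001 → 2-byte char #4 = D1 BD.
Offset 10: leading byte 0xF0 = 11110000 → 4-byte char #5 = F0 9F A5 8F.
Offset 14: leading byte 0xF2 = 11110010 → 4-byte char #6 = F2 85 86 80.
Leading byte 0xF2 = 11110010 matches 11110xxx → 4-byte sequence.
Byte 1: 0xF2 = 11110010, payload 010 (3 bits).
Byte 2: 0x85 = 10000101 (10xxxxxx ✓), payload 000101.
Byte 3: 0x86 = 10000110 (10xxxxxx ✓), payload 000110.
Byte 4: 0x80 = 10000000 (10xxxxxx ✓), payload 000000.
Concatenate: 010000101000110000000 = 0x85180 (21 bits → U+85180).

U+85180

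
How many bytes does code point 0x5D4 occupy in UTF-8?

2

U+05D4 = 0x5D4. UTF-8 uses 1 byte below 0x80, 2 below 0x800, 3 below 0x10000, 4 up to 0x10FFFF. 0x5D4 is in U+0080–U+07FF → 2 bytes.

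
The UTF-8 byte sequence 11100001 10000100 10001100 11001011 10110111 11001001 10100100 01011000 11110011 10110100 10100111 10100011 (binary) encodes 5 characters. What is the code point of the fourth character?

Offset 0: leading byte 0xE1 = 11100001 → 3-byte char #1 = E1 84 8C.
Offset 3: leading byte 0xCB = 11001011 → 2-byte char #2 = CB B7.
Offset 5: leading byte 0xC9 = 11001001 → 2-byte char #3 = C9 A4.
Offset 7: leading byte 0x58 = 01011000 → 1-byte char #4 = 58.
Leading byte 0x58 = 01011000 matches 0xxxxxxx → 1-byte sequence.
Byte 1: 0x58 = 01011000, payload 1011000 (7 bits).
Concatenate: 1011000 = 0x58 (7 bits → U+0058).

U+0058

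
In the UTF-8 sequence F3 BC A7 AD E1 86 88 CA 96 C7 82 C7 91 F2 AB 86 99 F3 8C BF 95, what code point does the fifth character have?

Offset 0: leading byte 0xF3 = 11110011 → 4-byte char #1 = F3 BC A7 AD.
Offset 4: leading byte 0xE1 = 11100001 → 3-byte char #2 = E1 86 88.
Offset 7: leading byte 0xCA = 11001010 → 2-byte char #3 = CA 96.
Offset 9: leading byte 0xC7 = 11000111 → 2-byte char #4 = C7 82.
Offset 11: leading byte 0xC7 = 11000111 → 2-byte char #5 = C7 91.
Leading byte 0xC7 = 11000111 matches 110xxxxx → 2-byte sequence.
Byte 1: 0xC7 = 11000111, payload 00111 (5 bits).
Byte 2: 0x91 = 10010001 (10xxxxxx ✓), payload 010001.
Concatenate: 00111010001 = 0x1D1 (11 bits → U+01D1).

U+01D1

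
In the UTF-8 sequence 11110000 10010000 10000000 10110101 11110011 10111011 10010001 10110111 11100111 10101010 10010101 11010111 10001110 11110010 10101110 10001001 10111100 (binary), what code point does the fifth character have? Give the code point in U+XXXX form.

Offset 0: leading byte 0xF0 = 11110000 → 4-byte char #1 = F0 90 80 B5.
Offset 4: leading byte 0xF3 = 11110011 → 4-byte char #2 = F3 BB 91 B7.
Offset 8: leading byte 0xE7 = 11100111 → 3-byte char #3 = E7 AA 95.
Offset 11: leading byte 0xD7 = 11010111 → 2-byte char #4 = D7 8E.
Offset 13: leading byte 0xF2 = 11110010 → 4-byte char #5 = F2 AE 89 BC.
Leading byte 0xF2 = 11110010 matches 11110xxx → 4-byte sequence.
Byte 1: 0xF2 = 11110010, payload 010 (3 bits).
Byte 2: 0xAE = 10101110 (10xxxxxx ✓), payload 101110.
Byte 3: 0x89 = 10001001 (10xxxxxx ✓), payload 001001.
Byte 4: 0xBC = 10111100 (10xxxxxx ✓), payload 111100.
Concatenate: 010101110001001111100 = 0xAE27C (21 bits → U+AE27C).

U+AE27C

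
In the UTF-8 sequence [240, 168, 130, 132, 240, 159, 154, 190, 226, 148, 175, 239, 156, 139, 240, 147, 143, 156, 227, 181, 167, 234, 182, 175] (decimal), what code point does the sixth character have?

Offset 0: leading byte 0xF0 = 11110000 → 4-byte char #1 = F0 A8 82 84.
Offset 4: leading byte 0xF0 = 11110000 → 4-byte char #2 = F0 9F 9A BE.
Offset 8: leading byte 0xE2 = 11100010 → 3-byte char #3 = E2 94 AF.
Offset 11: leading byte 0xEF = 11101111 → 3-byte char #4 = EF 9C 8B.
Offset 14: leading byte 0xF0 = 11110000 → 4-byte char #5 = F0 93 8F 9C.
Offset 18: leading byte 0xE3 = 11100011 → 3-byte char #6 = E3 B5 A7.
Leading byte 0xE3 = 11100011 matches 1110xxxx → 3-byte sequence.
Byte 1: 0xE3 = 11100011, payload 0011 (4 bits).
Byte 2: 0xB5 = 10110101 (10xxxxxx ✓), payload 110101.
Byte 3: 0xA7 = 10100111 (10xxxxxx ✓), payload 100111.
Concatenate: 0011110101100111 = 0x3D67 (16 bits → U+3D67).

U+3D67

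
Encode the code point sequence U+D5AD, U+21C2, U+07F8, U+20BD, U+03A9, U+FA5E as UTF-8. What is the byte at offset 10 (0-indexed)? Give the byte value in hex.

0xBD

U+D5AD → 3-byte form ED 96 AD at offsets 0–2.
U+21C2 → 3-byte form E2 87 82 at offsets 3–5.
U+07F8 → 2-byte form DF B8 at offsets 6–7.
U+20BD → 3-byte form E2 82 BD at offsets 8–10.
Offset 10 falls in char 4's range; it's byte 3 of E2 82 BD = 0xBD.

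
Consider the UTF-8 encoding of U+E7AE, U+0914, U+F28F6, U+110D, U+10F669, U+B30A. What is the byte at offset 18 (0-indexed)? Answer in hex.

U+E7AE → 3-byte form EE 9E AE at offsets 0–2.
U+0914 → 3-byte form E0 A4 94 at offsets 3–5.
U+F28F6 → 4-byte form F3 B2 A3 B6 at offsets 6–9.
U+110D → 3-byte form E1 84 8D at offsets 10–12.
U+10F669 → 4-byte form F4 8F 99 A9 at offsets 13–16.
U+B30A → 3-byte form EB 8C 8A at offsets 17–19.
Offset 18 falls in char 6's range; it's byte 2 of EB 8C 8A = 0x8C.

0x8C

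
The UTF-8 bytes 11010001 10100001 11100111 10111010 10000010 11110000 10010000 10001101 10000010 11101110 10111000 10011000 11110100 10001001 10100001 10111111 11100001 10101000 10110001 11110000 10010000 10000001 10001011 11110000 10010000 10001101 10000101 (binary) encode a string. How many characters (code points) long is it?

Byte at offset 0: 0xD1 = 11010001 → 2-byte char (#1). Advance 2.
Byte at offset 2: 0xE7 = 11100111 → 3-byte char (#2). Advance 3.
Byte at offset 5: 0xF0 = 11110000 → 4-byte char (#3). Advance 4.
Byte at offset 9: 0xEE = 11101110 → 3-byte char (#4). Advance 3.
Byte at offset 12: 0xF4 = 11110100 → 4-byte char (#5). Advance 4.
Byte at offset 16: 0xE1 = 11100001 → 3-byte char (#6). Advance 3.
Byte at offset 19: 0xF0 = 11110000 → 4-byte char (#7). Advance 4.
Byte at offset 23: 0xF0 = 11110000 → 4-byte char (#8). Advance 4.
Reached end at offset 27 after 8 code points.

8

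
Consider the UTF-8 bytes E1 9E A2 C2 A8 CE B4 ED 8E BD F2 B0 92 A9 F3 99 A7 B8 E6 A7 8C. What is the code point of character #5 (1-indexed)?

U+B04A9

Offset 0: leading byte 0xE1 = 11100001 → 3-byte char #1 = E1 9E A2.
Offset 3: leading byte 0xC2 = 11000010 → 2-byte char #2 = C2 A8.
Offset 5: leading byte 0xCE = 11001110 → 2-byte char #3 = CE B4.
Offset 7: leading byte 0xED = 11101101 → 3-byte char #4 = ED 8E BD.
Offset 10: leading byte 0xF2 = 11110010 → 4-byte char #5 = F2 B0 92 A9.
Leading byte 0xF2 = 11110010 matches 11110xxx → 4-byte sequence.
Byte 1: 0xF2 = 11110010, payload 010 (3 bits).
Byte 2: 0xB0 = 10110000 (10xxxxxx ✓), payload 110000.
Byte 3: 0x92 = 10010010 (10xxxxxx ✓), payload 010010.
Byte 4: 0xA9 = 10101001 (10xxxxxx ✓), payload 101001.
Concatenate: 010110000010010101001 = 0xB04A9 (21 bits → U+B04A9).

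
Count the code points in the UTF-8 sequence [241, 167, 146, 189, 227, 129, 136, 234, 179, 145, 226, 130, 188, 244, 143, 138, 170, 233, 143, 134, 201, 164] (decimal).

Byte at offset 0: 0xF1 = 11110001 → 4-byte char (#1). Advance 4.
Byte at offset 4: 0xE3 = 11100011 → 3-byte char (#2). Advance 3.
Byte at offset 7: 0xEA = 11101010 → 3-byte char (#3). Advance 3.
Byte at offset 10: 0xE2 = 11100010 → 3-byte char (#4). Advance 3.
Byte at offset 13: 0xF4 = 11110100 → 4-byte char (#5). Advance 4.
Byte at offset 17: 0xE9 = 11101001 → 3-byte char (#6). Advance 3.
Byte at offset 20: 0xC9 = 11001001 → 2-byte char (#7). Advance 2.
Reached end at offset 22 after 7 code points.

7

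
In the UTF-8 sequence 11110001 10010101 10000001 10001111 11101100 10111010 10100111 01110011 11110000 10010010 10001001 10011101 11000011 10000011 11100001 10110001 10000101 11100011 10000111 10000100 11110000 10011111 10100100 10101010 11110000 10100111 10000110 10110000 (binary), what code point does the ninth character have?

U+271B0

Offset 0: leading byte 0xF1 = 11110001 → 4-byte char #1 = F1 95 81 8F.
Offset 4: leading byte 0xEC = 11101100 → 3-byte char #2 = EC BA A7.
Offset 7: leading byte 0x73 = 01110011 → 1-byte char #3 = 73.
Offset 8: leading byte 0xF0 = 11110000 → 4-byte char #4 = F0 92 89 9D.
Offset 12: leading byte 0xC3 = 11000011 → 2-byte char #5 = C3 83.
Offset 14: leading byte 0xE1 = 11100001 → 3-byte char #6 = E1 B1 85.
Offset 17: leading byte 0xE3 = 11100011 → 3-byte char #7 = E3 87 84.
Offset 20: leading byte 0xF0 = 11110000 → 4-byte char #8 = F0 9F A4 AA.
Offset 24: leading byte 0xF0 = 11110000 → 4-byte char #9 = F0 A7 86 B0.
Leading byte 0xF0 = 11110000 matches 11110xxx → 4-byte sequence.
Byte 1: 0xF0 = 11110000, payload 000 (3 bits).
Byte 2: 0xA7 = 10100111 (10xxxxxx ✓), payload 100111.
Byte 3: 0x86 = 10000110 (10xxxxxx ✓), payload 000110.
Byte 4: 0xB0 = 10110000 (10xxxxxx ✓), payload 110000.
Concatenate: 000100111000110110000 = 0x271B0 (21 bits → U+271B0).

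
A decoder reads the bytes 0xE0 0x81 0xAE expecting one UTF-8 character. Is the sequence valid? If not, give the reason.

invalid (overlong encoding)

Leading byte 0xE0 = 11100000 → 3-byte form.
Continuation bytes all match 10xxxxxx. Payload decodes to 0x6E.
But 0x6E < 0x800, the minimum for a 3-byte sequence — this is an overlong encoding.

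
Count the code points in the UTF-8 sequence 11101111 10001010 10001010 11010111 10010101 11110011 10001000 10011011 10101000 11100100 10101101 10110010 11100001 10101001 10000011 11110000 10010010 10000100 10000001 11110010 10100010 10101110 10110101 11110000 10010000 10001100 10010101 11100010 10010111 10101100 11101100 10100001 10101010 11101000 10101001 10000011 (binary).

11

Byte at offset 0: 0xEF = 11101111 → 3-byte char (#1). Advance 3.
Byte at offset 3: 0xD7 = 11010111 → 2-byte char (#2). Advance 2.
Byte at offset 5: 0xF3 = 11110011 → 4-byte char (#3). Advance 4.
Byte at offset 9: 0xE4 = 11100100 → 3-byte char (#4). Advance 3.
Byte at offset 12: 0xE1 = 11100001 → 3-byte char (#5). Advance 3.
Byte at offset 15: 0xF0 = 11110000 → 4-byte char (#6). Advance 4.
Byte at offset 19: 0xF2 = 11110010 → 4-byte char (#7). Advance 4.
Byte at offset 23: 0xF0 = 11110000 → 4-byte char (#8). Advance 4.
Byte at offset 27: 0xE2 = 11100010 → 3-byte char (#9). Advance 3.
Byte at offset 30: 0xEC = 11101100 → 3-byte char (#10). Advance 3.
Byte at offset 33: 0xE8 = 11101000 → 3-byte char (#11). Advance 3.
Reached end at offset 36 after 11 code points.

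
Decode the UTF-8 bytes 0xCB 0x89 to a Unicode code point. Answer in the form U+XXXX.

U+02C9

Leading byte 0xCB = 11001011 matches 110xxxxx → 2-byte sequence.
Byte 1: 0xCB = 11001011, payload 01011 (5 bits).
Byte 2: 0x89 = 10001001 (10xxxxxx ✓), payload 001001.
Concatenate: 01011001001 = 0x2C9 (11 bits → U+02C9).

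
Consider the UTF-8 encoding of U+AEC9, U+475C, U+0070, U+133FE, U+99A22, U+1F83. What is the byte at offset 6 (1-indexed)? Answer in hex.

1-indexed offset 6 is 0-indexed offset 5.
U+AEC9 → 3-byte form EA BB 89 at offsets 0–2.
U+475C → 3-byte form E4 9D 9C at offsets 3–5.
Offset 5 falls in char 2's range; it's byte 3 of E4 9D 9C = 0x9C.

0x9C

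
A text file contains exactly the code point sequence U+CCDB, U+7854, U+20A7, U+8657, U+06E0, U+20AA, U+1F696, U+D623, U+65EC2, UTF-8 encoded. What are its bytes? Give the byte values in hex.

U+CCDB: 3-byte form → EC B3 9B.
U+7854: 3-byte form → E7 A1 94.
U+20A7: 3-byte form → E2 82 A7.
U+8657: 3-byte form → E8 99 97.
U+06E0: 2-byte form → DB A0.
U+20AA: 3-byte form → E2 82 AA.
U+1F696: 4-byte form → F0 9F 9A 96.
U+D623: 3-byte form → ED 98 A3.
U+65EC2: 4-byte form → F1 A5 BB 82.
Concatenated (28 bytes): EC B3 9B E7 A1 94 E2 82 A7 E8 99 97 DB A0 E2 82 AA F0 9F 9A 96 ED 98 A3 F1 A5 BB 82.

EC B3 9B E7 A1 94 E2 82 A7 E8 99 97 DB A0 E2 82 AA F0 9F 9A 96 ED 98 A3 F1 A5 BB 82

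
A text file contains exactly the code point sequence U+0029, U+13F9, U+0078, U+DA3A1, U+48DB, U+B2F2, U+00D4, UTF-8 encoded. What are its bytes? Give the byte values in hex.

U+0029: 1-byte form → 29.
U+13F9: 3-byte form → E1 8F B9.
U+0078: 1-byte form → 78.
U+DA3A1: 4-byte form → F3 9A 8E A1.
U+48DB: 3-byte form → E4 A3 9B.
U+B2F2: 3-byte form → EB 8B B2.
U+00D4: 2-byte form → C3 94.
Concatenated (17 bytes): 29 E1 8F B9 78 F3 9A 8E A1 E4 A3 9B EB 8B B2 C3 94.

29 E1 8F B9 78 F3 9A 8E A1 E4 A3 9B EB 8B B2 C3 94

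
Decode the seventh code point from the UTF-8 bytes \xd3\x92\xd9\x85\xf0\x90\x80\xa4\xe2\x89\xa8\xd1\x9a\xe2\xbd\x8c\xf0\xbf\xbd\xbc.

U+3FF7C

Offset 0: leading byte 0xD3 = 11010011 → 2-byte char #1 = D3 92.
Offset 2: leading byte 0xD9 = 11011001 → 2-byte char #2 = D9 85.
Offset 4: leading byte 0xF0 = 11110000 → 4-byte char #3 = F0 90 80 A4.
Offset 8: leading byte 0xE2 = 11100010 → 3-byte char #4 = E2 89 A8.
Offset 11: leading byte 0xD1 = 11010001 → 2-byte char #5 = D1 9A.
Offset 13: leading byte 0xE2 = 11100010 → 3-byte char #6 = E2 BD 8C.
Offset 16: leading byte 0xF0 = 11110000 → 4-byte char #7 = F0 BF BD BC.
Leading byte 0xF0 = 11110000 matches 11110xxx → 4-byte sequence.
Byte 1: 0xF0 = 11110000, payload 000 (3 bits).
Byte 2: 0xBF = 10111111 (10xxxxxx ✓), payload 111111.
Byte 3: 0xBD = 10111101 (10xxxxxx ✓), payload 111101.
Byte 4: 0xBC = 10111100 (10xxxxxx ✓), payload 111100.
Concatenate: 000111111111101111100 = 0x3FF7C (21 bits → U+3FF7C).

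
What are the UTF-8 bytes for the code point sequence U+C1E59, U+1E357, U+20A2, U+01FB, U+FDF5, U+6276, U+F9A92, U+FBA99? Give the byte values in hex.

F3 81 B9 99 F0 9E 8D 97 E2 82 A2 C7 BB EF B7 B5 E6 89 B6 F3 B9 AA 92 F3 BB AA 99

U+C1E59: 4-byte form → F3 81 B9 99.
U+1E357: 4-byte form → F0 9E 8D 97.
U+20A2: 3-byte form → E2 82 A2.
U+01FB: 2-byte form → C7 BB.
U+FDF5: 3-byte form → EF B7 B5.
U+6276: 3-byte form → E6 89 B6.
U+F9A92: 4-byte form → F3 B9 AA 92.
U+FBA99: 4-byte form → F3 BB AA 99.
Concatenated (27 bytes): F3 81 B9 99 F0 9E 8D 97 E2 82 A2 C7 BB EF B7 B5 E6 89 B6 F3 B9 AA 92 F3 BB AA 99.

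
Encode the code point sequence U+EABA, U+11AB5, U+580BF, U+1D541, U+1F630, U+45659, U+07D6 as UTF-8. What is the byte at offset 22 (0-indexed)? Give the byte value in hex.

0x99

U+EABA → 3-byte form EE AA BA at offsets 0–2.
U+11AB5 → 4-byte form F0 91 AA B5 at offsets 3–6.
U+580BF → 4-byte form F1 98 82 BF at offsets 7–10.
U+1D541 → 4-byte form F0 9D 95 81 at offsets 11–14.
U+1F630 → 4-byte form F0 9F 98 B0 at offsets 15–18.
U+45659 → 4-byte form F1 85 99 99 at offsets 19–22.
Offset 22 falls in char 6's range; it's byte 4 of F1 85 99 99 = 0x99.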